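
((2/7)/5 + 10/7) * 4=208/35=5.94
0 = 0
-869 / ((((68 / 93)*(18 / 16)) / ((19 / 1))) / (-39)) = 13307866 / 17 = 782815.65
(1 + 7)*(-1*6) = -48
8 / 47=0.17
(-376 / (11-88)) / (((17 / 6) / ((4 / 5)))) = 9024 / 6545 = 1.38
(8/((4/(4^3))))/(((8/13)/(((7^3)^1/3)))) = 71344/3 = 23781.33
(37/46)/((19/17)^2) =0.64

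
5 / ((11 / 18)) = 90 / 11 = 8.18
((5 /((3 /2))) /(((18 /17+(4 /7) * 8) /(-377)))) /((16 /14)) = -195.30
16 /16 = 1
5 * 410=2050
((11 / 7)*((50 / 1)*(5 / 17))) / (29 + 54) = 2750 / 9877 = 0.28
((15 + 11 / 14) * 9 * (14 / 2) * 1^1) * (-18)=-17901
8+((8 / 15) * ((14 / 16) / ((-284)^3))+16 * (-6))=-30236321287 / 343594560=-88.00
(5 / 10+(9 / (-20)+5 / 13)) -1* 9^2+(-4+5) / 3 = -62581 / 780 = -80.23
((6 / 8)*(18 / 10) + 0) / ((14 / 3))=81 / 280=0.29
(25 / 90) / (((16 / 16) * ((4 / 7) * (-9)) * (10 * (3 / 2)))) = -7 / 1944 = -0.00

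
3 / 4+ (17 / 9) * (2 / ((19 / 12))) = 715 / 228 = 3.14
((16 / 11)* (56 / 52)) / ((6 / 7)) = 1.83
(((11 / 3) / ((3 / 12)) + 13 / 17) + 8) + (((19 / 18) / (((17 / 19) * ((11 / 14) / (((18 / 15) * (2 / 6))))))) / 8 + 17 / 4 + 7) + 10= 753251 / 16830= 44.76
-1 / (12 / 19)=-19 / 12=-1.58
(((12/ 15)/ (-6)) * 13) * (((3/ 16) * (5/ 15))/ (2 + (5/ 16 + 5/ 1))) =-2/ 135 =-0.01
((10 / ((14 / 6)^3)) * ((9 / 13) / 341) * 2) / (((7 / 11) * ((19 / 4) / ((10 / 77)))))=194400 / 1415603189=0.00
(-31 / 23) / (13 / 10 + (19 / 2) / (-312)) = -96720 / 91103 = -1.06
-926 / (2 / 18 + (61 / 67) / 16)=-8934048 / 1621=-5511.44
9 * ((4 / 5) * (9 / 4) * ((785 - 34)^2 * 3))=137052243 / 5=27410448.60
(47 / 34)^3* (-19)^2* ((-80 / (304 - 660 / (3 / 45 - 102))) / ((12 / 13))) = -266.19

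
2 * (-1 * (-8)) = 16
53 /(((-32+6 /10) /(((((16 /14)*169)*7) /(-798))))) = 2.86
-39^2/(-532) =1521/532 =2.86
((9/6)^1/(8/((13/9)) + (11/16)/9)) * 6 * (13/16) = 13689/10511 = 1.30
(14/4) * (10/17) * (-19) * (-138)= 91770/17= 5398.24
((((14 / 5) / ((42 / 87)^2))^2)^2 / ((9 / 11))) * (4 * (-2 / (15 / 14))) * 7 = -5502710542571 / 4134375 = -1330965.51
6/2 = 3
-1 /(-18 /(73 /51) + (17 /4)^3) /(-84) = 1168 /6297837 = 0.00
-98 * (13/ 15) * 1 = -1274/ 15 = -84.93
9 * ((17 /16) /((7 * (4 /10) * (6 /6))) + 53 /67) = 10.53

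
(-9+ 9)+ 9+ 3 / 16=147 / 16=9.19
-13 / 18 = -0.72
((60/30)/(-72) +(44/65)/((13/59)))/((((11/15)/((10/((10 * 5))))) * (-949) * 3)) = -92611/317554380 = -0.00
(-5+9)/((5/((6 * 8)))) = 192/5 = 38.40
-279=-279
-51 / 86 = -0.59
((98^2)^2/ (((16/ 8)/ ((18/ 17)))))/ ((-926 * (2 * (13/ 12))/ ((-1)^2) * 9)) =-276710448/ 102323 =-2704.28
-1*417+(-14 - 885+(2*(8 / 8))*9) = -1298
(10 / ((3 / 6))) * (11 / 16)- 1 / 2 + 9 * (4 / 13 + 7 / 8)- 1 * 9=1549 / 104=14.89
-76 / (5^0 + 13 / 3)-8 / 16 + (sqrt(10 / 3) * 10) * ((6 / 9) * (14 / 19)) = -59 / 4 + 280 * sqrt(30) / 171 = -5.78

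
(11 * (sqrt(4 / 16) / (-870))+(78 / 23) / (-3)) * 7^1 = -318451 / 40020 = -7.96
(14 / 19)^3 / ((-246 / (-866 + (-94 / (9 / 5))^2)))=-206834488 / 68336217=-3.03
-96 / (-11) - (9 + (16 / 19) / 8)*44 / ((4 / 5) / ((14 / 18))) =-716239 / 1881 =-380.78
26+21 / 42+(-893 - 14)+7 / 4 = -3515 / 4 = -878.75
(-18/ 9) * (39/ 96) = -13/ 16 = -0.81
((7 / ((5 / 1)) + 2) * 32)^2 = 295936 / 25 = 11837.44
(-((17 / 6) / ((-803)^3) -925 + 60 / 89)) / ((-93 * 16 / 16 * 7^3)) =-255571833272443 / 8819926407905382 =-0.03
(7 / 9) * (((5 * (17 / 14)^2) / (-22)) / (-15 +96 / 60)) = 7225 / 371448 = 0.02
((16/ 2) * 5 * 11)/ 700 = 22/ 35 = 0.63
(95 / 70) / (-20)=-19 / 280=-0.07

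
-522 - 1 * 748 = -1270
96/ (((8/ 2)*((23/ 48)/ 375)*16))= 27000/ 23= 1173.91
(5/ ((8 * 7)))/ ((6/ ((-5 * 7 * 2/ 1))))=-25/ 24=-1.04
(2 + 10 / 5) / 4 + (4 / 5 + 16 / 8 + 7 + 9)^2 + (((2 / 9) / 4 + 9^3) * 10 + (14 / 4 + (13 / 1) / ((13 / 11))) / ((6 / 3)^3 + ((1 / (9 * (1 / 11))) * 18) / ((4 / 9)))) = 7645.25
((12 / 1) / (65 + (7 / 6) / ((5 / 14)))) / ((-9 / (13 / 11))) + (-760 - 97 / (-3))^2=13419616439 / 25344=529498.75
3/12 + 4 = 17/4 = 4.25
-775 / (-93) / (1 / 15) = 125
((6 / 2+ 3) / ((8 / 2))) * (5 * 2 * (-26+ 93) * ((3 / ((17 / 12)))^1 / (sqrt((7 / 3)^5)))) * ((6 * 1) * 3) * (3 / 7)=17583480 * sqrt(21) / 40817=1974.12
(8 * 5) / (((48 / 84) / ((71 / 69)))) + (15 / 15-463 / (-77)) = 419950 / 5313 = 79.04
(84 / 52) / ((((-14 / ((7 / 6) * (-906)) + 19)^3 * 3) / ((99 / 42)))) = 3442951 / 18644853942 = 0.00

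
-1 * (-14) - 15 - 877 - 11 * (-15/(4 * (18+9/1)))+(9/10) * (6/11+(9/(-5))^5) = -5525359693/6187500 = -892.99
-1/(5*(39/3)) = -1/65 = -0.02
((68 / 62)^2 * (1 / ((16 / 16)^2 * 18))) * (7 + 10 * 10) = 61846 / 8649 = 7.15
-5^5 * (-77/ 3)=240625/ 3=80208.33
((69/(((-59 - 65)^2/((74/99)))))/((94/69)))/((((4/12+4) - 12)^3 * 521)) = -999/95257564336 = -0.00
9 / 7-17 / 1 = -110 / 7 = -15.71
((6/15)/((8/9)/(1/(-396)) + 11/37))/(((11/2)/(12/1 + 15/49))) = -89244/35070035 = -0.00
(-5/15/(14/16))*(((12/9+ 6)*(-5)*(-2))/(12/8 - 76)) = 3520/9387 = 0.37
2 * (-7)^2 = 98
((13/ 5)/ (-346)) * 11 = -143/ 1730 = -0.08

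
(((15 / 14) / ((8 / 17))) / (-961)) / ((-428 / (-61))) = -15555 / 46066496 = -0.00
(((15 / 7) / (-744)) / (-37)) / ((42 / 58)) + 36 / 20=1.80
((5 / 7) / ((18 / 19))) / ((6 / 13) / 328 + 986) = 20254 / 26487153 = 0.00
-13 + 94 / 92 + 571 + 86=29671 / 46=645.02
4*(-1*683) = -2732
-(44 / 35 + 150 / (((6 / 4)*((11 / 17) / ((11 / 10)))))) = -5994 / 35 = -171.26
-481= -481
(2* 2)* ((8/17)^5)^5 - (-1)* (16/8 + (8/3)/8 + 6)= 8.33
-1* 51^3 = -132651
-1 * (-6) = 6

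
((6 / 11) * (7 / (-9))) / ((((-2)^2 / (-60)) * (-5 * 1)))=-14 / 11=-1.27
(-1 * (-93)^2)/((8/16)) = -17298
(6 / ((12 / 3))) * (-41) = -123 / 2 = -61.50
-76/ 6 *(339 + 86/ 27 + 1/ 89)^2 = -25694612030552/ 17323227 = -1483246.28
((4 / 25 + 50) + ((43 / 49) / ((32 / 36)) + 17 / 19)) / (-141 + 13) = -9690217 / 23833600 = -0.41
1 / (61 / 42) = 42 / 61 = 0.69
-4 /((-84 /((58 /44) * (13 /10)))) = 0.08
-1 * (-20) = 20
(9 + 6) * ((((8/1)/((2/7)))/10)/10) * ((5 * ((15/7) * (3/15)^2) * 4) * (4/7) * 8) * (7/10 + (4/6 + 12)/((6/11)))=787.38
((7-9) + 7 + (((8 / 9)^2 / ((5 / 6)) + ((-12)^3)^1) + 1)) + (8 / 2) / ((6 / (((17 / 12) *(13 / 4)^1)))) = -1855421 / 1080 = -1717.98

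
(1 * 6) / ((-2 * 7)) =-3 / 7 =-0.43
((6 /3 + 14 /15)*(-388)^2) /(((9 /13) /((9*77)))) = 6630559936 /15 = 442037329.07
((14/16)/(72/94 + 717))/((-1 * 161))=-47/6207240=-0.00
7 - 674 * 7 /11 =-4641 /11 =-421.91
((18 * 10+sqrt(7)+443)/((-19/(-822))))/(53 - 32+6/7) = 1918 * sqrt(7)/969+1194914/969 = 1238.38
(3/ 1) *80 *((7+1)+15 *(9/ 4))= 10020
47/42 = 1.12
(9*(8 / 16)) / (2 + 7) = 1 / 2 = 0.50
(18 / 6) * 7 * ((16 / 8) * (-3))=-126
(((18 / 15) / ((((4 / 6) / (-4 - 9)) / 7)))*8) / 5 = -6552 / 25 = -262.08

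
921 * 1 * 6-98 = 5428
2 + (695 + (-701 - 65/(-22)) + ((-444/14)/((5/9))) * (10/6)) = -14813/154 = -96.19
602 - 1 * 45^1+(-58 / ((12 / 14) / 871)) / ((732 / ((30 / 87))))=581101 / 1098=529.24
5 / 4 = 1.25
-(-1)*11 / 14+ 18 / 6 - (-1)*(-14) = -143 / 14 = -10.21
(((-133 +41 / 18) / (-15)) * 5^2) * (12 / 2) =11765 / 9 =1307.22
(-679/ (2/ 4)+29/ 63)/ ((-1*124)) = 85525/ 7812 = 10.95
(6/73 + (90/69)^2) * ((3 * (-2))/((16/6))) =-4.01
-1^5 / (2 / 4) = -2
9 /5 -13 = -56 /5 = -11.20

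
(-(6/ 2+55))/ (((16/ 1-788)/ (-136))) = -1972/ 193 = -10.22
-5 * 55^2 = -15125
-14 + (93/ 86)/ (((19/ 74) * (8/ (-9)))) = -122473/ 6536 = -18.74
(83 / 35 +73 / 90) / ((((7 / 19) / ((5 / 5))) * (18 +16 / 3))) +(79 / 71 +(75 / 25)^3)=41618629 / 1461180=28.48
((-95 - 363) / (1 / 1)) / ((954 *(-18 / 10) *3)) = 0.09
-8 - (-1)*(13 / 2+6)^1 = 9 / 2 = 4.50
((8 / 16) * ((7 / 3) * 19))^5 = 41615795893 / 7776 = 5351825.60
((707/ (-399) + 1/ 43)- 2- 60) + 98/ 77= -1684414/ 26961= -62.48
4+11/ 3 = 7.67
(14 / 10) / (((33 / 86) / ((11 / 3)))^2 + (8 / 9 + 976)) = 0.00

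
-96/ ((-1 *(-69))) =-32/ 23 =-1.39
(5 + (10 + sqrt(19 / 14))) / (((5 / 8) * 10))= 2 * sqrt(266) / 175 + 12 / 5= 2.59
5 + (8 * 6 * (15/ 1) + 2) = 727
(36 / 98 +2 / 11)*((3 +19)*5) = 2960 / 49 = 60.41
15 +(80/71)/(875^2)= 15.00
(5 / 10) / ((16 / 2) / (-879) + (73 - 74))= -879 / 1774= -0.50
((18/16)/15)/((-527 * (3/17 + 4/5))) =-3/20584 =-0.00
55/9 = 6.11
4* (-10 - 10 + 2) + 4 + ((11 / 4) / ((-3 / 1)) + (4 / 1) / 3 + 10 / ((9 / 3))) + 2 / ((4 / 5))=-247 / 4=-61.75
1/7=0.14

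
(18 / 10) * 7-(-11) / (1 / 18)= 1053 / 5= 210.60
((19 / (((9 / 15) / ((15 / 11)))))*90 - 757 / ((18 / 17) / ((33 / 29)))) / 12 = 5881351 / 22968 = 256.07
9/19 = 0.47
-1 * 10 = -10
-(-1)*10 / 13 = 10 / 13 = 0.77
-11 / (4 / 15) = -165 / 4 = -41.25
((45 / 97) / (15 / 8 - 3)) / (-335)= 8 / 6499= 0.00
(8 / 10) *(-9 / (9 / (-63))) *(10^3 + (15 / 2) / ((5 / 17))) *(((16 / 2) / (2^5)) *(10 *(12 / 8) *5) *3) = 5814585 / 2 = 2907292.50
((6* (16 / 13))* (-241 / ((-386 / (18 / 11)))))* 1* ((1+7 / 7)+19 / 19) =624672 / 27599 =22.63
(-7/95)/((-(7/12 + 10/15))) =28/475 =0.06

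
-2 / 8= -1 / 4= -0.25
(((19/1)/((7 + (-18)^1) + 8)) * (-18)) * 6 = 684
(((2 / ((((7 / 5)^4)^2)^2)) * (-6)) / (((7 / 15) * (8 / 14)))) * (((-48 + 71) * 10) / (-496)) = 789642333984375 / 8241766781261048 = 0.10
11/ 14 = 0.79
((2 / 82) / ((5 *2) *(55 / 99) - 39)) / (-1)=0.00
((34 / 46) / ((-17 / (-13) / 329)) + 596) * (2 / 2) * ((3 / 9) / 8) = 5995 / 184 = 32.58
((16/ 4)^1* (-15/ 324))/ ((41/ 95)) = -475/ 1107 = -0.43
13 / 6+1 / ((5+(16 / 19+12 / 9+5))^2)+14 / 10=25816261 / 7224540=3.57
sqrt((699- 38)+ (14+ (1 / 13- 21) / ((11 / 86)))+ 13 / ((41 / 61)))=2*sqrt(4561197069) / 5863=23.04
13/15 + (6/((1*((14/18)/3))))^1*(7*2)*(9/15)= 2929/15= 195.27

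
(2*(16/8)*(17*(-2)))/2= -68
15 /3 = 5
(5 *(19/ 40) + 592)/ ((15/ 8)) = 317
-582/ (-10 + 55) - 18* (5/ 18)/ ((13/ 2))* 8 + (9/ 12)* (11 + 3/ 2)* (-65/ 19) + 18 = -982849/ 29640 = -33.16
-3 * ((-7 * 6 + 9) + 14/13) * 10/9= 4150/39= 106.41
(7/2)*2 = 7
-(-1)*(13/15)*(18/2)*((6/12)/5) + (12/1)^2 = 7239/50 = 144.78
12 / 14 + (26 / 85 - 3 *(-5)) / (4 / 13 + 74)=1.06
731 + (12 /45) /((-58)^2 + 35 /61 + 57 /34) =731.00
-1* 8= -8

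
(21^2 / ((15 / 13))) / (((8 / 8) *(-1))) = -1911 / 5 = -382.20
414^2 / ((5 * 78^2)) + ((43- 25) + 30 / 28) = 292269 / 11830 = 24.71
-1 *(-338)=338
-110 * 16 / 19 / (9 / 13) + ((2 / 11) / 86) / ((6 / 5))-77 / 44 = -43854571 / 323532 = -135.55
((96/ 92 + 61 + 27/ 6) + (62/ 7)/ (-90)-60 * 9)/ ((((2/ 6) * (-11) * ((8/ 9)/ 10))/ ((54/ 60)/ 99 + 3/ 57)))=241410987/ 2691920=89.68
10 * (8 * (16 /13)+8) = 2320 /13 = 178.46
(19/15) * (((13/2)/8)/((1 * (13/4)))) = 19/60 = 0.32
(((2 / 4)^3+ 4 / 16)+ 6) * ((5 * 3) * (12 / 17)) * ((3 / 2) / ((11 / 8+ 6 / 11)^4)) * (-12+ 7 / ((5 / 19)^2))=2704431172608 / 4078653605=663.07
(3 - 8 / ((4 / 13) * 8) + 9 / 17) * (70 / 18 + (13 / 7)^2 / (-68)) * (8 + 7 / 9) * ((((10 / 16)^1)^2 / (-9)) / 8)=-4319089975 / 84569038848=-0.05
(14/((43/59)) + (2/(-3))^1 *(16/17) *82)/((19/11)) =-18.67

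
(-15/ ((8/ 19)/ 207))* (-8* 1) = 58995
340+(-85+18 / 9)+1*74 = 331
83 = 83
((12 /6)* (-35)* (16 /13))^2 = 1254400 /169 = 7422.49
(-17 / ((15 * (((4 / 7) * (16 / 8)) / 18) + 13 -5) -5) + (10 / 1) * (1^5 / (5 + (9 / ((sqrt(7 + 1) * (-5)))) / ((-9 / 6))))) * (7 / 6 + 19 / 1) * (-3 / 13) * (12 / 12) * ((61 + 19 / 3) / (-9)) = -2878497677 / 36154053 -611050 * sqrt(2) / 145197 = -85.57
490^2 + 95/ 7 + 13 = 1680886/ 7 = 240126.57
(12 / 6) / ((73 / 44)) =88 / 73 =1.21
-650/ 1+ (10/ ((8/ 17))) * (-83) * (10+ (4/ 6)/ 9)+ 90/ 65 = -6464284/ 351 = -18416.76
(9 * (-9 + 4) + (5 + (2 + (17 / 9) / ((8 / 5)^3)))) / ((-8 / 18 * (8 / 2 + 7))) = 172979 / 22528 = 7.68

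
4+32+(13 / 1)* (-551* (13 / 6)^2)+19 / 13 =-15719579 / 468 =-33588.84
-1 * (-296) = 296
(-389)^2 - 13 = 151308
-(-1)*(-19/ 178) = -19/ 178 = -0.11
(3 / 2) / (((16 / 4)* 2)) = 3 / 16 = 0.19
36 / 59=0.61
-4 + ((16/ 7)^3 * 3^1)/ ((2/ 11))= 66212/ 343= 193.04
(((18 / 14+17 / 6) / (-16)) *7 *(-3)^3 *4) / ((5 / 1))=1557 / 40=38.92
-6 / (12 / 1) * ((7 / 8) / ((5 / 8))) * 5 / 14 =-1 / 4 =-0.25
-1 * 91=-91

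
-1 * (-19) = 19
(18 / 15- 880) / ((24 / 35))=-15379 / 12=-1281.58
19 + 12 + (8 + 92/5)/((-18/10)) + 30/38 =976/57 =17.12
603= 603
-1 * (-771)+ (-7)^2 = 820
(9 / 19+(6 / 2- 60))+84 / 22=-11016 / 209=-52.71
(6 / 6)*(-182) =-182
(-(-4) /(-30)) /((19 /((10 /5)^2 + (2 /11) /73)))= -6428 /228855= -0.03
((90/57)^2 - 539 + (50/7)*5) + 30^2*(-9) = -21734203/2527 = -8600.79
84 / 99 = 28 / 33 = 0.85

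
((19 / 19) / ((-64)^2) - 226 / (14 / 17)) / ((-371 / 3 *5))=23605227 / 53186560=0.44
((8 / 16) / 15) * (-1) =-1 / 30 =-0.03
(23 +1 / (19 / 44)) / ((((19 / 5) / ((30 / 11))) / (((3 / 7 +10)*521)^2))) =104365630771350 / 194579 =536366364.16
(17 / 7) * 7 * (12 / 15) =68 / 5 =13.60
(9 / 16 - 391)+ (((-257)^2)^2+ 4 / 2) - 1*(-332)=69799525513 / 16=4362470344.56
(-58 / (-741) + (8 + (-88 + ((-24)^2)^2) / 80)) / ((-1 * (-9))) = 461.58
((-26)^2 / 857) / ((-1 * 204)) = -169 / 43707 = -0.00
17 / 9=1.89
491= 491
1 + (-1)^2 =2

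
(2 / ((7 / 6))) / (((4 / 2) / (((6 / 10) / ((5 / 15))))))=54 / 35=1.54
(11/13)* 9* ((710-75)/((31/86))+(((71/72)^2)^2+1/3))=16155114082613/1203351552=13425.10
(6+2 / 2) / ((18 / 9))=7 / 2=3.50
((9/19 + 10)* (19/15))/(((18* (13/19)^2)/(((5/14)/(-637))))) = -71839/81385668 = -0.00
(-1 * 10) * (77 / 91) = -110 / 13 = -8.46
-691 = -691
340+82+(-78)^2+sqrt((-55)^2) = 6561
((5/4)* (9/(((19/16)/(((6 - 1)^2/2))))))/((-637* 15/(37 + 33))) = -0.87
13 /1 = 13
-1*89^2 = -7921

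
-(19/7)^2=-361/49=-7.37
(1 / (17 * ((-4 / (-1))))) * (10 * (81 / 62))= 405 / 2108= 0.19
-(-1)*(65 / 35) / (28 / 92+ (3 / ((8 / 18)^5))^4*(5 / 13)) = 4273801697165312 / 792740576958195949362517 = 0.00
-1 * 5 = -5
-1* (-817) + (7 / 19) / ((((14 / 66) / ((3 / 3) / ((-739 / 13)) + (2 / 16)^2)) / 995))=731122153 / 898624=813.60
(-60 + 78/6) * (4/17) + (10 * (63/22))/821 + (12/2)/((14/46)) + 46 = 58775109/1074689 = 54.69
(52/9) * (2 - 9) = -364/9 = -40.44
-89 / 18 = -4.94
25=25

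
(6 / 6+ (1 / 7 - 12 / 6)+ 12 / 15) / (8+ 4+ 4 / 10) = -0.00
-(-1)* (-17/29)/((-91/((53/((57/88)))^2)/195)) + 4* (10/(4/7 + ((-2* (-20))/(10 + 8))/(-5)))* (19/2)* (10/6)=5890986095/439698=13397.80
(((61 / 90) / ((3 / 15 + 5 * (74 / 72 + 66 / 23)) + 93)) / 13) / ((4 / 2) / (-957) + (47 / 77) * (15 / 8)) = 5185488 / 12803627213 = 0.00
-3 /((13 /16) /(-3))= 11.08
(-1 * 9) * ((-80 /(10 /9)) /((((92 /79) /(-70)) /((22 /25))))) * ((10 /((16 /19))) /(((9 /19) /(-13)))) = 11170768.30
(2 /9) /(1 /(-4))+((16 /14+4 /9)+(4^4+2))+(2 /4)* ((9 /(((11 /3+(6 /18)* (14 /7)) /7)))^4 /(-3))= -25864812305 /3598686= -7187.29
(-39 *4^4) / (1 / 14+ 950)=-139776 / 13301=-10.51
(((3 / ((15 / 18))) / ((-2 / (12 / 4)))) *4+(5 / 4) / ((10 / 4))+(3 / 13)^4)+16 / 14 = -39894047 / 1999270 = -19.95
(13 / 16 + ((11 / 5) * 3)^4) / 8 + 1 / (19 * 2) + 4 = 366794359 / 1520000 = 241.31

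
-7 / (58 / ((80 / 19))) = -280 / 551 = -0.51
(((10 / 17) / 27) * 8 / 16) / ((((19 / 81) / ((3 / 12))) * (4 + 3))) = 15 / 9044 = 0.00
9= 9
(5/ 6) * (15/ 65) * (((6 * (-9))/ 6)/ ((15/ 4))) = -6/ 13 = -0.46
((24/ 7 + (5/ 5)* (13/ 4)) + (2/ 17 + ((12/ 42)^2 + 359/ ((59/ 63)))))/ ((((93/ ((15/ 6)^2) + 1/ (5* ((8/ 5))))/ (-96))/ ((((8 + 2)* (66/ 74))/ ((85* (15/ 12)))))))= -19441875847680/ 92771302463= -209.57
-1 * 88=-88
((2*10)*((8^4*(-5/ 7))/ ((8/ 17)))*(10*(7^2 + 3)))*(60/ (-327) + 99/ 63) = -479311872000/ 5341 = -89741971.92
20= 20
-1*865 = -865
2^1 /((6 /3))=1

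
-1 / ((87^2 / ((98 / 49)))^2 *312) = -1 / 4468601358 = -0.00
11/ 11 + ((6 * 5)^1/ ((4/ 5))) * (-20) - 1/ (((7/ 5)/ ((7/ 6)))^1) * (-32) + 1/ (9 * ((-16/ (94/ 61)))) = -3172535/ 4392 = -722.34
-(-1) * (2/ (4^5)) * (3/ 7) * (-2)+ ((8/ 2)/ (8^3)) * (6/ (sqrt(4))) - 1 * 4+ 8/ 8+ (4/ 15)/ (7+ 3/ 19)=-1343911/ 456960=-2.94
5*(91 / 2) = 455 / 2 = 227.50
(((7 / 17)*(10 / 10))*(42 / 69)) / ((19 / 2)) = 196 / 7429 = 0.03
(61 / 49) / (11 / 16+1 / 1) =976 / 1323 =0.74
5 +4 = 9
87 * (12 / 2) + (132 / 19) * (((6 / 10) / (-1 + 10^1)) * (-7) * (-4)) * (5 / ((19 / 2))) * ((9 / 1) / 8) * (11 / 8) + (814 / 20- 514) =106961 / 1805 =59.26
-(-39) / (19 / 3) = 6.16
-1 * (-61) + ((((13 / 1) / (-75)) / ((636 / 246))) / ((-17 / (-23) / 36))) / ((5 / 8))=55.78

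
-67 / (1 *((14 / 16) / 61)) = -32696 / 7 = -4670.86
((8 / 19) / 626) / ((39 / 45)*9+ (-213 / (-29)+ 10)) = 290 / 10841381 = 0.00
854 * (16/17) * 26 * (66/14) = 1674816/17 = 98518.59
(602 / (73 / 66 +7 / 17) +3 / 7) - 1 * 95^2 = -8627.95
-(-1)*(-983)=-983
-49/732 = -0.07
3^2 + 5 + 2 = 16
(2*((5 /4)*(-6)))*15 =-225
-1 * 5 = -5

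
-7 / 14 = -0.50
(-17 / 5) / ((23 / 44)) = -748 / 115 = -6.50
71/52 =1.37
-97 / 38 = -2.55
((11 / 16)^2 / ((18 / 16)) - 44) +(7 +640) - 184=120793 / 288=419.42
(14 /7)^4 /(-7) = -16 /7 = -2.29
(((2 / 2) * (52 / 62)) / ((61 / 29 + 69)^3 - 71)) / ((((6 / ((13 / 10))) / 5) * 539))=4121741 / 878783525860086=0.00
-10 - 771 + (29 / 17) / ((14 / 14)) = -13248 / 17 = -779.29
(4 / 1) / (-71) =-4 / 71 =-0.06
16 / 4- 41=-37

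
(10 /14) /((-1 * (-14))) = 5 /98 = 0.05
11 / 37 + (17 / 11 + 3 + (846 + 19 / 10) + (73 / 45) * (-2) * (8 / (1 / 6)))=1702097 / 2442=697.01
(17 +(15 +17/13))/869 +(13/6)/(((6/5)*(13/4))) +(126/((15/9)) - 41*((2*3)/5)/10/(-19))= 3692264659/48294675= 76.45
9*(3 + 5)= 72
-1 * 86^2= -7396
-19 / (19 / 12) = -12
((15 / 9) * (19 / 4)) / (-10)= -19 / 24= -0.79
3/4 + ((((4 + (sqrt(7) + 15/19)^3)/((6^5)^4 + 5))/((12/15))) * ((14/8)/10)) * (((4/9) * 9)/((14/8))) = 1601 * sqrt(7)/1319873196862736141 + 75232772221176249089/100310362961567946716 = 0.75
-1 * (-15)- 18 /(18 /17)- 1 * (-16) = 14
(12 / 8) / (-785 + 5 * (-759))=-3 / 9160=-0.00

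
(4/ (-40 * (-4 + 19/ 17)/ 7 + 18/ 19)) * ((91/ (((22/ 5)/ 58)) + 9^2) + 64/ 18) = 294.89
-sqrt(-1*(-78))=-sqrt(78)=-8.83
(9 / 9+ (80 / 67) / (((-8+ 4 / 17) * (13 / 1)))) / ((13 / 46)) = 1306538 / 373659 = 3.50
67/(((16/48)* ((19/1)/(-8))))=-1608/19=-84.63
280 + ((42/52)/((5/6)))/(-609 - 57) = 1346793/4810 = 280.00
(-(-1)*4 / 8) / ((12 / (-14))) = -7 / 12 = -0.58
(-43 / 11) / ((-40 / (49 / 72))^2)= -103243 / 91238400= -0.00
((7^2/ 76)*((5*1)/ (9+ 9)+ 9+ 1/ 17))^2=19598040049/ 540841536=36.24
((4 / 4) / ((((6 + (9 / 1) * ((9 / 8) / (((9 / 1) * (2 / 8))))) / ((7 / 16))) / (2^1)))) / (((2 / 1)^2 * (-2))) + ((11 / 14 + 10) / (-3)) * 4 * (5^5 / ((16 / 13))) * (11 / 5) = -17994169 / 224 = -80331.11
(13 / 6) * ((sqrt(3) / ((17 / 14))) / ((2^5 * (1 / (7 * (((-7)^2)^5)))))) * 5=899683668065 * sqrt(3) / 1632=954839352.84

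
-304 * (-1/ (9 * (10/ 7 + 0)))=23.64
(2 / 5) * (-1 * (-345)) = 138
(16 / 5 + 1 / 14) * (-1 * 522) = -59769 / 35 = -1707.69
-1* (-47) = 47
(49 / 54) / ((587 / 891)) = 1617 / 1174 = 1.38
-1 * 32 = -32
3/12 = 1/4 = 0.25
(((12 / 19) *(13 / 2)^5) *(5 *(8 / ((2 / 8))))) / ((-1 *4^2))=-5569395 / 76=-73281.51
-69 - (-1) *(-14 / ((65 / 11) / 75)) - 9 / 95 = -304782 / 1235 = -246.79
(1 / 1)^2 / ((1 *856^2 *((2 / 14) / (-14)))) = -49 / 366368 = -0.00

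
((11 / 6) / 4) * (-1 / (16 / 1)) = -0.03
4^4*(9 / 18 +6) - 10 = 1654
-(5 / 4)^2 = -25 / 16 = -1.56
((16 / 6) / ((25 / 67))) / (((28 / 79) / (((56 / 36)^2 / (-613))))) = -296408 / 3723975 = -0.08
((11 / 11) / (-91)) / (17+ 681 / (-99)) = -33 / 30394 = -0.00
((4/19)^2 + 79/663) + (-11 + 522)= 122343400/239343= 511.16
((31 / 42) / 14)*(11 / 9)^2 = 3751 / 47628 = 0.08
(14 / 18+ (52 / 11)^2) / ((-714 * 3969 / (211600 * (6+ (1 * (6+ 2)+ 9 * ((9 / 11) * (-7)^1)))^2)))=-9274642033400 / 3810364173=-2434.06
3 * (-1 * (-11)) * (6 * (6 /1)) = 1188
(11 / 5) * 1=11 / 5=2.20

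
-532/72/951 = -133/17118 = -0.01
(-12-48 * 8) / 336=-33 / 28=-1.18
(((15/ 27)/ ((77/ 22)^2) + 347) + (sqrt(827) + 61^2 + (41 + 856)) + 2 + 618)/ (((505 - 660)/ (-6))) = 6 * sqrt(827)/ 155 + 985202/ 4557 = 217.31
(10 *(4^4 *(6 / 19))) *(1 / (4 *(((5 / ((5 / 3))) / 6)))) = 7680 / 19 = 404.21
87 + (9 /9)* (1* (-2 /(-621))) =54029 /621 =87.00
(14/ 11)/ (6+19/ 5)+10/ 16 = 465/ 616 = 0.75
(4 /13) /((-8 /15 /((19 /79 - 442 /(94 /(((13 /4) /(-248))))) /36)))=-0.00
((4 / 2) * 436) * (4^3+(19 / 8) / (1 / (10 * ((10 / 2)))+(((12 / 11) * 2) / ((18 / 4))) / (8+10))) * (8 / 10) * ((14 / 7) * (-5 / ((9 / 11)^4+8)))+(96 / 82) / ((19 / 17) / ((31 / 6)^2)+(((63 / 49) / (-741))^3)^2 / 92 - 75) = -8185124053221330791392237419151191279536 / 86495089427884026853228502195832329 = -94631.08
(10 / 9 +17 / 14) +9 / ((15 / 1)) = 1843 / 630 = 2.93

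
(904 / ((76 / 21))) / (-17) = -4746 / 323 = -14.69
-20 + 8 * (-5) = -60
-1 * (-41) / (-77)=-41 / 77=-0.53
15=15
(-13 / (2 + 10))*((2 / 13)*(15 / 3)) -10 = -65 / 6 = -10.83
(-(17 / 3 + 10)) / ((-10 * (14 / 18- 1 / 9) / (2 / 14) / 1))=47 / 140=0.34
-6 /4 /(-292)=3 /584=0.01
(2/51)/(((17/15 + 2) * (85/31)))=62/13583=0.00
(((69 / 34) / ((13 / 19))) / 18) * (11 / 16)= 4807 / 42432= 0.11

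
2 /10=1 /5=0.20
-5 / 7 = -0.71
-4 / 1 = -4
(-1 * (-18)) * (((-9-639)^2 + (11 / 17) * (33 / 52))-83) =3340099143 / 442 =7556785.39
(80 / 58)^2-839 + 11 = -694748 / 841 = -826.10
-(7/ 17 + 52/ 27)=-1073/ 459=-2.34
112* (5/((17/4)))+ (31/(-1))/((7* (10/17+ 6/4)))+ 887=8589625/8449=1016.64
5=5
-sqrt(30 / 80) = -sqrt(6) / 4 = -0.61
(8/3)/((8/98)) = 98/3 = 32.67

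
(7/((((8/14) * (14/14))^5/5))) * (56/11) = 4117715/1408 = 2924.51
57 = 57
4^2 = 16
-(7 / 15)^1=-0.47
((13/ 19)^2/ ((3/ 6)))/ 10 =169/ 1805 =0.09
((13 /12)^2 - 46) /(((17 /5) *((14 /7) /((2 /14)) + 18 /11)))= -355025 /421056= -0.84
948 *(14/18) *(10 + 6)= 35392/3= 11797.33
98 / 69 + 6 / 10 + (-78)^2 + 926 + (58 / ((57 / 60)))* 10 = 49965793 / 6555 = 7622.55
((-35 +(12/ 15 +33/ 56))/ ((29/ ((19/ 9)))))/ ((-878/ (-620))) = -1847693/ 1069404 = -1.73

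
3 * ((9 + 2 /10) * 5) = 138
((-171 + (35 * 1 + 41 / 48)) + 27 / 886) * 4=-2873093 / 5316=-540.46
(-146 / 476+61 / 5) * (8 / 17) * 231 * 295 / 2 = 55111782 / 289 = 190698.21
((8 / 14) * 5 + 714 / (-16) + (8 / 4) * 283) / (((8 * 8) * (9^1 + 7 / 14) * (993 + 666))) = 29357 / 56485632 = 0.00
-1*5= -5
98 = 98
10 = 10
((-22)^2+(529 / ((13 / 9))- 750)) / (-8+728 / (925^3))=-1031263421875 / 82311115536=-12.53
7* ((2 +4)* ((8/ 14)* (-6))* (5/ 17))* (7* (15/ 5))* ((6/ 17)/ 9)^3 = -4480/ 83521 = -0.05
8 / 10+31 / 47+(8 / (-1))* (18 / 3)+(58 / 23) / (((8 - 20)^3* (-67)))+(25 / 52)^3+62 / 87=-1822705715315233 / 39869638136640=-45.72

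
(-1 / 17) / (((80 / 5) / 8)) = -0.03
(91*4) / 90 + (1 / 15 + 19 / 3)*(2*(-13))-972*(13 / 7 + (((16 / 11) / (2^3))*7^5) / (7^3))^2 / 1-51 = -30116845669 / 266805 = -112879.61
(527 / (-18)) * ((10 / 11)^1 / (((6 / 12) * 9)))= -5270 / 891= -5.91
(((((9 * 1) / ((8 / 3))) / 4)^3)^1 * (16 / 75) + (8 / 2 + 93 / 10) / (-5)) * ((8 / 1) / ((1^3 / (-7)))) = 141.78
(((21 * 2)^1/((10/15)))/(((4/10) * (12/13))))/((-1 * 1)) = -170.62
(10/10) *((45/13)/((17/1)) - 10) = -2165/221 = -9.80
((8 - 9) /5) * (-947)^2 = -896809 /5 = -179361.80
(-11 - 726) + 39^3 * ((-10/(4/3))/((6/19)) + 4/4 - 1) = -5638253/4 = -1409563.25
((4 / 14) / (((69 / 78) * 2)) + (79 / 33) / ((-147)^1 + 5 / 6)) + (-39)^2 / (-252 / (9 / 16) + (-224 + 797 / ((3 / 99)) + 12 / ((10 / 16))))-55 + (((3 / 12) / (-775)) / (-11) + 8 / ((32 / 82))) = -2352892468169697 / 68606337407300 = -34.30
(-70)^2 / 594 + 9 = 5123 / 297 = 17.25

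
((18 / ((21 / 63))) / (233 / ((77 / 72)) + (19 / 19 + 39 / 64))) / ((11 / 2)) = 48384 / 1081595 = 0.04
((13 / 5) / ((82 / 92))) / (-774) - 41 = -3253034 / 79335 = -41.00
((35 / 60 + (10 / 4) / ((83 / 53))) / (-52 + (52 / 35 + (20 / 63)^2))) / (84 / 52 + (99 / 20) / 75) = -7778964375 / 302506880264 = -0.03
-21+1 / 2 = -41 / 2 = -20.50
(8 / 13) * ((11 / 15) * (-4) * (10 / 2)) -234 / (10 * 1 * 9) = -2267 / 195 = -11.63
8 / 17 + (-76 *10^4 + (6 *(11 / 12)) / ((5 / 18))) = -64598277 / 85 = -759979.73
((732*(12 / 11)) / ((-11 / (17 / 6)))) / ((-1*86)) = 12444 / 5203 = 2.39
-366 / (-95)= 3.85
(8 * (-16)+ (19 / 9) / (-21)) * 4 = -96844 / 189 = -512.40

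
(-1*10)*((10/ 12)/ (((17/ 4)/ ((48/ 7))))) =-13.45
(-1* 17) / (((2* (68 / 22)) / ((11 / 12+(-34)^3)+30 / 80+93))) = 10351363 / 96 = 107826.70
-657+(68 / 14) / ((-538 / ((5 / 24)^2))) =-712587881 / 1084608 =-657.00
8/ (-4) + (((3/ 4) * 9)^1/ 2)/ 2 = -5/ 16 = -0.31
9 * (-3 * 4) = -108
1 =1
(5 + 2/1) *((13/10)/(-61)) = -91/610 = -0.15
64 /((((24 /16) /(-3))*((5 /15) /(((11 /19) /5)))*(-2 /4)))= 8448 /95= 88.93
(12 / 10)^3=216 / 125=1.73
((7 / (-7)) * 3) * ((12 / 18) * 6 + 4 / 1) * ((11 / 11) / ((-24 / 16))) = 16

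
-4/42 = -2/21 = -0.10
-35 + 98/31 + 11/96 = -31.72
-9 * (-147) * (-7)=-9261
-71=-71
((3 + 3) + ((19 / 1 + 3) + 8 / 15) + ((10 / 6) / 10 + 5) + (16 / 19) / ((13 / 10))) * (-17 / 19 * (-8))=5769052 / 23465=245.86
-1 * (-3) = 3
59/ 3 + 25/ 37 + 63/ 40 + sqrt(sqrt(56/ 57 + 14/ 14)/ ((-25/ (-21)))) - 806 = -3481327/ 4440 + 19^(3/ 4) *339^(1/ 4) *sqrt(7)/ 95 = -783.00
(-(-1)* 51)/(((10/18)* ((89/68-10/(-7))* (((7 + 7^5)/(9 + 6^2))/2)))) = 280908/1564903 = 0.18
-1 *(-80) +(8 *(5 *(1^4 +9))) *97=38880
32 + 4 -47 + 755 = 744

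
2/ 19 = 0.11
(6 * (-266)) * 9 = -14364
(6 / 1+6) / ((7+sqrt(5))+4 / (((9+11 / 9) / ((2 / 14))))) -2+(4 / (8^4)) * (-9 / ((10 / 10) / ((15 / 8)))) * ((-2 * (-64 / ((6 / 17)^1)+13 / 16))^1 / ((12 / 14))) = -1072857730235 / 152160305152 -311052 * sqrt(5) / 1160891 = -7.65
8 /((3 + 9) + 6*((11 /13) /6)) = 104 /167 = 0.62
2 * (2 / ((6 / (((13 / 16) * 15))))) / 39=5 / 24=0.21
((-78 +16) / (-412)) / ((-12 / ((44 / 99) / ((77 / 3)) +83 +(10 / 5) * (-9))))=-465589 / 571032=-0.82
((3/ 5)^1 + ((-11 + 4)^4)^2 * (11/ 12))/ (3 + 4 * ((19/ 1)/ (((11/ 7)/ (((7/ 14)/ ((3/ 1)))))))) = 3487705001/ 7300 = 477767.81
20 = 20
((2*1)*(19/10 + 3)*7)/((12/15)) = 343/4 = 85.75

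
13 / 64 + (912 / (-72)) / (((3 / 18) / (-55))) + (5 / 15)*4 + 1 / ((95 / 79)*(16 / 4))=76275017 / 18240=4181.74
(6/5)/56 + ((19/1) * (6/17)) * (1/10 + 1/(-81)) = 39149/64260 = 0.61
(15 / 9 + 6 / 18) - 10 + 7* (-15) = -113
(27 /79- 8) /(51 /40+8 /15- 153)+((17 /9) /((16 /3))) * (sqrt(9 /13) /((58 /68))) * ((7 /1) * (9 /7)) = 72600 /1433297+2601 * sqrt(13) /3016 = 3.16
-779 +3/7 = -5450/7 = -778.57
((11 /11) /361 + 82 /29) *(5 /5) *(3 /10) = 88893 /104690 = 0.85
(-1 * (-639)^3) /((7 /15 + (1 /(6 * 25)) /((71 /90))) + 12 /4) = 277876731735 /3701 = 75081527.08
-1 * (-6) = 6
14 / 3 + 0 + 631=1907 / 3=635.67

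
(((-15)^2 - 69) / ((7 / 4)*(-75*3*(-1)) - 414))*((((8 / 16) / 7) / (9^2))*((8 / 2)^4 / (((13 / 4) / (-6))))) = 16384 / 5103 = 3.21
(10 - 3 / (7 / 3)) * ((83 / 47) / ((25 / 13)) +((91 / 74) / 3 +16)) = 275723843 / 1825950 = 151.00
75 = 75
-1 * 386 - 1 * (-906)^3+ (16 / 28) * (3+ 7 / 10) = 743677032.11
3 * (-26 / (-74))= 39 / 37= 1.05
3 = 3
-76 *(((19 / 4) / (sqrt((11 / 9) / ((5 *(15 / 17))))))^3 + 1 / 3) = -55883.63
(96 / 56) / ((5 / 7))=12 / 5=2.40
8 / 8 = 1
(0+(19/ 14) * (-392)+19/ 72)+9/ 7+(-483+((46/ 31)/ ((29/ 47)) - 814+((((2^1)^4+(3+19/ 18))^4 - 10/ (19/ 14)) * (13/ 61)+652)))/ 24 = 16158187046454083/ 18375638133888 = 879.33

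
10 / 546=5 / 273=0.02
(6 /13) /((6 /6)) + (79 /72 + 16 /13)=2611 /936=2.79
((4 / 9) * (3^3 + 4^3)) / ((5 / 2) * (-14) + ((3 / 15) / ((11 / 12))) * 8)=-20020 / 16461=-1.22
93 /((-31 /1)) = -3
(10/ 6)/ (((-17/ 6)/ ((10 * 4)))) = -400/ 17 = -23.53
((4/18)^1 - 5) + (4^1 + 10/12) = 1/18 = 0.06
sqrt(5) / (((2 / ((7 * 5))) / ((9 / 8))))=44.02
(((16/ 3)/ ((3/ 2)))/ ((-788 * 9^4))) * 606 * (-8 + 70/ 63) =100192/ 34897959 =0.00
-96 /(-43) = 2.23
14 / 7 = 2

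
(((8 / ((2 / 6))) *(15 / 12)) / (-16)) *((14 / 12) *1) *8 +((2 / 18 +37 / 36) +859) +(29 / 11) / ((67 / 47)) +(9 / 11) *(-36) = 21624475 / 26532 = 815.03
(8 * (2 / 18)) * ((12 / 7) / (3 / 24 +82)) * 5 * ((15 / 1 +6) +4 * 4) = 3.43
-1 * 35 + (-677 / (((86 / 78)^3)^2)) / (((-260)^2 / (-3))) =-88456795297961 / 2528545219600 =-34.98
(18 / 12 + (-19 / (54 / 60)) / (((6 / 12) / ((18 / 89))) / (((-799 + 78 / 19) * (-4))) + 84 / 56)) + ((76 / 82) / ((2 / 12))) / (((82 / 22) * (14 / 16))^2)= -110585172271 / 9181793462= -12.04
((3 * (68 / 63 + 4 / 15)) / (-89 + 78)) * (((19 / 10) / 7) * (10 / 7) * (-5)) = 8056 / 11319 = 0.71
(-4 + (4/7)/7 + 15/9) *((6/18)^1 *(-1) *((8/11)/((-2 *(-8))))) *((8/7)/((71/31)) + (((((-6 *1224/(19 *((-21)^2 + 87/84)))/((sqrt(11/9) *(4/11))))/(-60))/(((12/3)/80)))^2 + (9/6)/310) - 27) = -146485373550513399971/165328350328589845320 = -0.89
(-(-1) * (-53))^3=-148877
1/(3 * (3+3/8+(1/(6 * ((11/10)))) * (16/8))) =88/971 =0.09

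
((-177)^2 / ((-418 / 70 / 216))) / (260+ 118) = -626580 / 209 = -2997.99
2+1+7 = 10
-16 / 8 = -2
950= 950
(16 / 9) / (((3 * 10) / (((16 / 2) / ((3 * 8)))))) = 8 / 405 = 0.02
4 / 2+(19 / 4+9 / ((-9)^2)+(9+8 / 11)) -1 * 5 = 4589 / 396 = 11.59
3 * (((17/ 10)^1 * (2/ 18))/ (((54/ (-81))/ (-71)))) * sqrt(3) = 1207 * sqrt(3)/ 20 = 104.53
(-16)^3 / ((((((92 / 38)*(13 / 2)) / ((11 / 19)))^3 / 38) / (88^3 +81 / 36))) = -141179308509184 / 26730899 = -5281502.45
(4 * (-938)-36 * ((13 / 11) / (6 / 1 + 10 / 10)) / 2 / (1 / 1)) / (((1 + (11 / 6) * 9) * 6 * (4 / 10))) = -144569 / 1617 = -89.41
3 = 3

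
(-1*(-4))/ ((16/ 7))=7/ 4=1.75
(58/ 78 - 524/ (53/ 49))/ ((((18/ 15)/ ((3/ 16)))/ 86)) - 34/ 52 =-214984429/ 33072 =-6500.50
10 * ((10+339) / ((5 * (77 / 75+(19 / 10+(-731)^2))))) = 104700 / 80154589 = 0.00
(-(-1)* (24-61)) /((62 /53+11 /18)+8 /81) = -317682 /16139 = -19.68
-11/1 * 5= -55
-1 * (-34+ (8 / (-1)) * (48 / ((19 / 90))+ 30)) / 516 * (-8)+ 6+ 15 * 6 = 155764 / 2451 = 63.55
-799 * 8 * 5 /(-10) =3196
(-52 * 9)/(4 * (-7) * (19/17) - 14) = 3978/385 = 10.33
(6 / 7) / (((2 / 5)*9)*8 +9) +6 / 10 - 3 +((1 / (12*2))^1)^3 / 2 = -16103179 / 6773760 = -2.38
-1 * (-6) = 6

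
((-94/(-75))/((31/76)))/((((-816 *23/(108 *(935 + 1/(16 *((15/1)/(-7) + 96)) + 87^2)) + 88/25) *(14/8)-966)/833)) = -542836459582/203573172213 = -2.67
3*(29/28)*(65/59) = 5655/1652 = 3.42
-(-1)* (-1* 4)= -4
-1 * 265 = -265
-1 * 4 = -4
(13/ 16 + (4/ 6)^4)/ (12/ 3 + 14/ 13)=1547/ 7776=0.20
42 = 42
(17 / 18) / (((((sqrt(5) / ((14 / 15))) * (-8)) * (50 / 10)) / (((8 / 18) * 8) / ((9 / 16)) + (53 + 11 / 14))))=-1158737 * sqrt(5) / 4374000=-0.59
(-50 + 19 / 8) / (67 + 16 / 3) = -1143 / 1736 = -0.66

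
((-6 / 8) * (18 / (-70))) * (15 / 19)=81 / 532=0.15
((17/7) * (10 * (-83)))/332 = -85/14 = -6.07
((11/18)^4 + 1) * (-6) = -119617/17496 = -6.84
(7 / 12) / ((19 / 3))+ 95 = 7227 / 76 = 95.09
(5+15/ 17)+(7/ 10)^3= 105831/ 17000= 6.23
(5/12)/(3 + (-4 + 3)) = 0.21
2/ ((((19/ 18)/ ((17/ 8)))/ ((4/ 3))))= 102/ 19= 5.37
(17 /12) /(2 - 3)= -17 /12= -1.42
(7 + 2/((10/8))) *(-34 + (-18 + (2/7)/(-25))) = -391386/875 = -447.30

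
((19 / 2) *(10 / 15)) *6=38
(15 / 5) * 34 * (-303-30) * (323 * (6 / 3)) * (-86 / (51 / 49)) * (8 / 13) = 14504116032 / 13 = 1115701233.23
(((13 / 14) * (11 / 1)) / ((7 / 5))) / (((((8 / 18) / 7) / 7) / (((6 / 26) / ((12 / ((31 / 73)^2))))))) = 475695 / 170528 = 2.79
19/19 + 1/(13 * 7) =1.01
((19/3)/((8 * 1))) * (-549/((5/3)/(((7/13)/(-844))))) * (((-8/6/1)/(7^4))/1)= -0.00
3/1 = 3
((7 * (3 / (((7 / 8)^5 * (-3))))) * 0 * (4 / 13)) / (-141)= 0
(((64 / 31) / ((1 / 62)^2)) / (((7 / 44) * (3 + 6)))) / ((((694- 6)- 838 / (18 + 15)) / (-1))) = -1920512 / 229593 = -8.36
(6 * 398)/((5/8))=19104/5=3820.80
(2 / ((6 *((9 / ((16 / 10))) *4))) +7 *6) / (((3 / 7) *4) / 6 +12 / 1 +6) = 4963 / 2160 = 2.30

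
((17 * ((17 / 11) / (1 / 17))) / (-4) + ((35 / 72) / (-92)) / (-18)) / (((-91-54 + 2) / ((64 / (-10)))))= -146446319 / 29304990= -5.00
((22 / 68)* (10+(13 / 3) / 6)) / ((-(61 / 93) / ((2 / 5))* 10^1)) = -65813 / 311100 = -0.21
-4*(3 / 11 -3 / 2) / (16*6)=9 / 176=0.05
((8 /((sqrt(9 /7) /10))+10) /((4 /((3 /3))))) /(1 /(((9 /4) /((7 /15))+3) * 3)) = 3285 /56+1095 * sqrt(7) /7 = 472.53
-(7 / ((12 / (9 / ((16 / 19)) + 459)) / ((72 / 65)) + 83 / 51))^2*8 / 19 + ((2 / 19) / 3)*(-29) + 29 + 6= 24094887333809 / 912373423473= 26.41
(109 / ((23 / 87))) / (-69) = -3161 / 529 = -5.98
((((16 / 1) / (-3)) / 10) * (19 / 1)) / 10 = -1.01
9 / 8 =1.12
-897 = -897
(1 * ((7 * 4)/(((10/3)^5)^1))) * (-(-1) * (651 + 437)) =231336/3125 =74.03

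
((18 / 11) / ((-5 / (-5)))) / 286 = 9 / 1573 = 0.01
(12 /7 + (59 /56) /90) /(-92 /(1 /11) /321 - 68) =-930793 /38371200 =-0.02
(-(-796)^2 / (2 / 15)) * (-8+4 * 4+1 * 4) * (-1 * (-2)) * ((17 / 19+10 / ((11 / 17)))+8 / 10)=-408781164096 / 209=-1955890737.30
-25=-25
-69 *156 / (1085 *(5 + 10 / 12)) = -64584 / 37975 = -1.70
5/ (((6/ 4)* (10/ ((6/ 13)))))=2/ 13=0.15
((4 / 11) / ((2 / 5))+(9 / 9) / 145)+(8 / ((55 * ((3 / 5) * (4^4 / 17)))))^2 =148152241 / 161694720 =0.92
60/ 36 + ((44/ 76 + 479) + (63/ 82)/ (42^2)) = 62981633/ 130872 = 481.25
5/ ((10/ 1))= 1/ 2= 0.50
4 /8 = 1 /2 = 0.50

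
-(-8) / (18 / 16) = 64 / 9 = 7.11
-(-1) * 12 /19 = 12 /19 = 0.63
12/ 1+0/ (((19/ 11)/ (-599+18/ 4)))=12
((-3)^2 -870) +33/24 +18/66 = -75623/88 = -859.35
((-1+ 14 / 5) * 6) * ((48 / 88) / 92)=81 / 1265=0.06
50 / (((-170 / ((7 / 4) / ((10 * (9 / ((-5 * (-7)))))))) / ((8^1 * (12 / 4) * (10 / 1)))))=-48.04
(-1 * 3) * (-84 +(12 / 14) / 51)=29982 / 119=251.95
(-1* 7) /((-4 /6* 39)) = 0.27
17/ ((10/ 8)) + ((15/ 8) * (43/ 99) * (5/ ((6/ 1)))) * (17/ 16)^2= 29127647/ 2027520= 14.37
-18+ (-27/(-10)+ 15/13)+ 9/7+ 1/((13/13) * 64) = -374041/29120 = -12.84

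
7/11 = 0.64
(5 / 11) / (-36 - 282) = -5 / 3498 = -0.00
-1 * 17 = -17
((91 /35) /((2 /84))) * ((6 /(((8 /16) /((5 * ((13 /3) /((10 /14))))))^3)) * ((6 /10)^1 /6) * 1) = 1097199376 /75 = 14629325.01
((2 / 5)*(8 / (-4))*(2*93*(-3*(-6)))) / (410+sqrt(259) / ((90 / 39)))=-988329600 / 151246229+1044576*sqrt(259) / 151246229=-6.42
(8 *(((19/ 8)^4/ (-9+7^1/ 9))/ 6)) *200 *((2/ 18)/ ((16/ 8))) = -3258025/ 56832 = -57.33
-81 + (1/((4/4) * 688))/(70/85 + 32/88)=-12371429/152736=-81.00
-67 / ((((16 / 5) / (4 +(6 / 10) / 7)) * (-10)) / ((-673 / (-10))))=6448013 / 11200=575.72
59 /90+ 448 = 40379 /90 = 448.66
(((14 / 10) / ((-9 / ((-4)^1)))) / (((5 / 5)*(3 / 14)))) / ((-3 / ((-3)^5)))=235.20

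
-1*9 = -9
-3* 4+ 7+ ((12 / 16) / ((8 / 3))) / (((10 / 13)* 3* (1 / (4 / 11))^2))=-12061 / 2420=-4.98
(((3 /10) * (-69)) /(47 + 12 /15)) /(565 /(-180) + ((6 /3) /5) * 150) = -162 /21271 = -0.01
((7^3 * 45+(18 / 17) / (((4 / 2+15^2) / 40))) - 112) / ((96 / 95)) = 15163.57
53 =53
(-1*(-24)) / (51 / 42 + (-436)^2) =336 / 2661361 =0.00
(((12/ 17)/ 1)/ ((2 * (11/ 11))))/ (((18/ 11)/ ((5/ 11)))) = 5/ 51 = 0.10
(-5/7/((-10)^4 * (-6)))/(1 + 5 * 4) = 1/1764000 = 0.00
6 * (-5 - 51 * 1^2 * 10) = -3090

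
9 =9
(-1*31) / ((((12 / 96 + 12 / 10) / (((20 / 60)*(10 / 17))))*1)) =-12400 / 2703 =-4.59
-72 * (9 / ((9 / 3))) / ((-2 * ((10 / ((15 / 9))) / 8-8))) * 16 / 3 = -2304 / 29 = -79.45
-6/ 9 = -2/ 3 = -0.67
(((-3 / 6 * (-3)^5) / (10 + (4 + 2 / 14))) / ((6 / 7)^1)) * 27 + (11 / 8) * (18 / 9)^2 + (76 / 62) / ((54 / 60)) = 3406291 / 12276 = 277.48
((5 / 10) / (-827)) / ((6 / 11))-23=-228263 / 9924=-23.00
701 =701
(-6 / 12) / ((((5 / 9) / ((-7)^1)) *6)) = 21 / 20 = 1.05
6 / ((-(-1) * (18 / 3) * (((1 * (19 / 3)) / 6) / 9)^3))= 4251528 / 6859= 619.85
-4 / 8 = -1 / 2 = -0.50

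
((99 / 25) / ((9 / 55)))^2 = 14641 / 25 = 585.64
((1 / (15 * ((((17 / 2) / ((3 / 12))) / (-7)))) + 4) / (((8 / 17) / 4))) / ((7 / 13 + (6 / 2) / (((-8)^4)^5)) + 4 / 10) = 7617640611313589682176 / 210984635343052997193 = 36.11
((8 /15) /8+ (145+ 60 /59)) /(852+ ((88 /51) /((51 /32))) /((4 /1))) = 28022307 /163485755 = 0.17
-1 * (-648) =648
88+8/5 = 448/5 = 89.60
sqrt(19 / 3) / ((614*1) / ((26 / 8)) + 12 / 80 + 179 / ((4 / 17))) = 130*sqrt(57) / 370431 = 0.00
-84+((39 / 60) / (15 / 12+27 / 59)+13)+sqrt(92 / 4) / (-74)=-10946 / 155 - sqrt(23) / 74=-70.68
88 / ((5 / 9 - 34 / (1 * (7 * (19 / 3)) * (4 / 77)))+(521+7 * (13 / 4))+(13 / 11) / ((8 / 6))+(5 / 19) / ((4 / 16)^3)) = 331056 / 2058833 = 0.16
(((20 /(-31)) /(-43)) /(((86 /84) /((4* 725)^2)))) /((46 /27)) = 95369400000 /1318337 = 72340.68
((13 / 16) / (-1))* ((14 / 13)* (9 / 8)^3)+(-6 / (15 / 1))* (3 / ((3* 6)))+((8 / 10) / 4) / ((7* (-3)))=-568583 / 430080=-1.32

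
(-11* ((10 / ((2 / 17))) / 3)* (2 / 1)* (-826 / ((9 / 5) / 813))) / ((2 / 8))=8371840400 / 9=930204488.89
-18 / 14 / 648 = -1 / 504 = -0.00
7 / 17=0.41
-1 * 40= -40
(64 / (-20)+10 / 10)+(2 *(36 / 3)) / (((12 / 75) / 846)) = 634489 / 5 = 126897.80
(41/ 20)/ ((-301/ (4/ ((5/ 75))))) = -123/ 301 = -0.41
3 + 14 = 17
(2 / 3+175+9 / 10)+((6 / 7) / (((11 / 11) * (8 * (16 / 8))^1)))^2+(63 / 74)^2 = 11417358079 / 64397760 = 177.29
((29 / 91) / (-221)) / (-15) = 29 / 301665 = 0.00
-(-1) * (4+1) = 5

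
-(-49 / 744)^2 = -2401 / 553536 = -0.00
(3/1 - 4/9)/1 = 2.56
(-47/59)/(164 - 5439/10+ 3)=470/222371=0.00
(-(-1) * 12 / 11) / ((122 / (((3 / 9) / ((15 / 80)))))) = 32 / 2013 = 0.02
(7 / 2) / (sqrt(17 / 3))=7 *sqrt(51) / 34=1.47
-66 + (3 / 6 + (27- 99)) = -275 / 2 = -137.50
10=10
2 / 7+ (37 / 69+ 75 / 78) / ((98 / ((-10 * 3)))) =-5063 / 29302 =-0.17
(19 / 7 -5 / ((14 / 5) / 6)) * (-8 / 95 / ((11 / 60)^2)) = 46080 / 2299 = 20.04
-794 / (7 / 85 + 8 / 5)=-67490 / 143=-471.96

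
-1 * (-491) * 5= 2455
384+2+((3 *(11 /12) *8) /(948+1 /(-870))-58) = 270540092 /824759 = 328.02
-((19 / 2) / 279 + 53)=-29593 / 558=-53.03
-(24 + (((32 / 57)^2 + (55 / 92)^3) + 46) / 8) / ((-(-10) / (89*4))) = -53708631453727 / 50599146240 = -1061.45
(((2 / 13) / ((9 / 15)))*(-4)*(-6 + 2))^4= 655360000 / 2313441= 283.28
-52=-52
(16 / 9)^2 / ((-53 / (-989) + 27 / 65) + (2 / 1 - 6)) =-1028560 / 1149147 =-0.90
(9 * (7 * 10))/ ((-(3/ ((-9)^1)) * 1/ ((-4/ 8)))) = -945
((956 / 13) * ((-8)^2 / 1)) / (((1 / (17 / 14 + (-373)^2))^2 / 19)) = 1102631652415551296 / 637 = 1730975906460834.06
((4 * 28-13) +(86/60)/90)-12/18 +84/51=4589831/45900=100.00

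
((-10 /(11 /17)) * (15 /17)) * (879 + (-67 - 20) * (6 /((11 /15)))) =-275850 /121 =-2279.75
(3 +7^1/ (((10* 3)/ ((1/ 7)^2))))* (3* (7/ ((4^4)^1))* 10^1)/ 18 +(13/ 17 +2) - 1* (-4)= 540647/ 78336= 6.90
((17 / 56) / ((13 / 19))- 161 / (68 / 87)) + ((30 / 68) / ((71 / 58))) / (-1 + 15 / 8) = -180246673 / 878696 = -205.13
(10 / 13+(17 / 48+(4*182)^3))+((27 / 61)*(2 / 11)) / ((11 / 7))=1777026622663841 / 4605744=385828353.17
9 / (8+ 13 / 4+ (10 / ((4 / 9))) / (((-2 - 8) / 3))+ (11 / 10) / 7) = 315 / 163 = 1.93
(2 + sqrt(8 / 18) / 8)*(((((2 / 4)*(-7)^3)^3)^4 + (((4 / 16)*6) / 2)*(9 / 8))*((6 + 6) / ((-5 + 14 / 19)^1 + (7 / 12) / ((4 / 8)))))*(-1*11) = 41565881008850068170136191560768475 / 722944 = 57495298403265077475068870000.00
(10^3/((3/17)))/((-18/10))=-85000/27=-3148.15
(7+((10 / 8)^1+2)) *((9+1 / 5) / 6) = 943 / 60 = 15.72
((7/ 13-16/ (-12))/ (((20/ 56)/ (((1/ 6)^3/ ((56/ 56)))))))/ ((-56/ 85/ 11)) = -13651/ 33696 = -0.41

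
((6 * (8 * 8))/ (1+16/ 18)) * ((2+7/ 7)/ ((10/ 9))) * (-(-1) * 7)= 326592/ 85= 3842.26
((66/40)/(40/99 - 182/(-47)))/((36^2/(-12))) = -5687/1591840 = -0.00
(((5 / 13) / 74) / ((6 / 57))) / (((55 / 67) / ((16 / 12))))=1273 / 15873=0.08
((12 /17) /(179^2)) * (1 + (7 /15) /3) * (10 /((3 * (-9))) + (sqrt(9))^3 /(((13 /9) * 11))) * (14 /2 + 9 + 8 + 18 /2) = 82096 /73534095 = 0.00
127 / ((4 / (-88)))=-2794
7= 7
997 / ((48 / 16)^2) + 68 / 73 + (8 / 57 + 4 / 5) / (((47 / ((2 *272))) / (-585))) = -3670088467 / 586701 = -6255.47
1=1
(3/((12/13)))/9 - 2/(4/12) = -5.64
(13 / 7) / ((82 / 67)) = 871 / 574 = 1.52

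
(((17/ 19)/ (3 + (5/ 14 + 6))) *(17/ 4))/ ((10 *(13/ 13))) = 2023/ 49780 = 0.04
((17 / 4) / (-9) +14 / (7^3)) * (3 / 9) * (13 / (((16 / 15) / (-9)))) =49465 / 3136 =15.77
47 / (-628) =-47 / 628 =-0.07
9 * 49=441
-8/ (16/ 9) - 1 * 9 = -27/ 2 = -13.50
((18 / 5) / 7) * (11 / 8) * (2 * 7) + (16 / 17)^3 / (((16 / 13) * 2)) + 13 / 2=411186 / 24565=16.74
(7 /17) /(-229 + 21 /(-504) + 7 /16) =-336 /186541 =-0.00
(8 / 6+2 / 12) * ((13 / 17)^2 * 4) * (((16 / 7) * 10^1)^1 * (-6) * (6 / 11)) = -5840640 / 22253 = -262.47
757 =757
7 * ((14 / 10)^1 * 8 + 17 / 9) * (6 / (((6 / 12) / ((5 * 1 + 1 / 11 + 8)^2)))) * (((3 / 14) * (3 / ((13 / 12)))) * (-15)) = -2638116864 / 1573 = -1677124.52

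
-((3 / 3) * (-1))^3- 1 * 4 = -3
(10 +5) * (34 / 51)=10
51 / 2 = 25.50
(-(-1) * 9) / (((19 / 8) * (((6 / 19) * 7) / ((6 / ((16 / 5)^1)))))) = 45 / 14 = 3.21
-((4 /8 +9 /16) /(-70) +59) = -66063 /1120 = -58.98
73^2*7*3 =111909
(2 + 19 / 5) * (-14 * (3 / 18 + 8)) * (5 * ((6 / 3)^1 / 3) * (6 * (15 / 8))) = -49735 / 2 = -24867.50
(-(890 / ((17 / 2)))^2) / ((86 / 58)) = -91883600 / 12427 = -7393.87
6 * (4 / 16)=3 / 2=1.50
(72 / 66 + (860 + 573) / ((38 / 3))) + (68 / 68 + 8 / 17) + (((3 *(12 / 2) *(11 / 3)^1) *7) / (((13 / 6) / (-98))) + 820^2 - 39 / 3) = 60194066245 / 92378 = 651606.08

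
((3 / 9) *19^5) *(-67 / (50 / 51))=-2820276761 / 50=-56405535.22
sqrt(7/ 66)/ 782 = sqrt(462)/ 51612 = 0.00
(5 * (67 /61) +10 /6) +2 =1676 /183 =9.16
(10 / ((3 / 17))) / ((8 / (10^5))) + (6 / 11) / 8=93500009 / 132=708333.40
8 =8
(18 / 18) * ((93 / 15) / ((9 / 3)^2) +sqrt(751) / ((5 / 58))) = 31 / 45 +58 * sqrt(751) / 5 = 318.58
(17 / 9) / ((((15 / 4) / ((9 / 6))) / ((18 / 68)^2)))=9 / 170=0.05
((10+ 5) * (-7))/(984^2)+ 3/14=483883/2259264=0.21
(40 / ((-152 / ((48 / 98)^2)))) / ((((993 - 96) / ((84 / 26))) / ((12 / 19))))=-69120 / 481300001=-0.00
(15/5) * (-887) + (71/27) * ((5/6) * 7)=-428597/162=-2645.66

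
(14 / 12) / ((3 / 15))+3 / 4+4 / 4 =91 / 12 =7.58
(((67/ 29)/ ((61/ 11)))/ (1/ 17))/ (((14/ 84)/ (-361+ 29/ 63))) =-569167412/ 37149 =-15321.20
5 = 5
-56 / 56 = -1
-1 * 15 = -15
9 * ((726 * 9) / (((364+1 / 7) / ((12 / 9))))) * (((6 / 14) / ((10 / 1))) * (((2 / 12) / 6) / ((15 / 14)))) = 15246 / 63725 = 0.24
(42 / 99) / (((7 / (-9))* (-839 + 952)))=-6 / 1243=-0.00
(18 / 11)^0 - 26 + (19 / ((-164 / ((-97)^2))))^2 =31958398041 / 26896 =1188221.22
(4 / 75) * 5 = 4 / 15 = 0.27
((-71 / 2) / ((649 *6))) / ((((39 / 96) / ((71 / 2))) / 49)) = -988036 / 25311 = -39.04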